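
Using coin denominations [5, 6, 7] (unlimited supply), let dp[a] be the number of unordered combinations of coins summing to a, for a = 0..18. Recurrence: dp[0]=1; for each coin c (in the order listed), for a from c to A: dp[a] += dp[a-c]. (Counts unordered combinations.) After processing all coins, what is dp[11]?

1

after  coin     0     1     2     3     4     5     6     7     8     9    10    11    12    13    14    15    16    17    18
          5     1     0     0     0     0     1     0     0     0     0     1     0     0     0     0     1     0     0     0
          6     1     0     0     0     0     1     1     0     0     0     1     1     1     0     0     1     1     1     1
          7     1     0     0     0     0     1     1     1     0     0     1     1     2     1     1     1     1     2     2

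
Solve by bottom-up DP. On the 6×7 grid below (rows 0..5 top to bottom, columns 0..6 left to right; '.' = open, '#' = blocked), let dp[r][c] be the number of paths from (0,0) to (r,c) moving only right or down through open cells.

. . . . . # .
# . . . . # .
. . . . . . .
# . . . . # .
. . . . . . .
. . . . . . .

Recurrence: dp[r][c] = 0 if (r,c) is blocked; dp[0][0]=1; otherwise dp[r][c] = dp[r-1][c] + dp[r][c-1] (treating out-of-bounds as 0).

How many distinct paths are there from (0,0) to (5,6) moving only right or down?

136

r\c   0   1   2   3   4   5   6
  0   1   1   1   1   1   0   0
  1   0   1   2   3   4   0   0
  2   0   1   3   6  10  10  10
  3   0   1   4  10  20   0  10
  4   0   1   5  15  35  35  45
  5   0   1   6  21  56  91 136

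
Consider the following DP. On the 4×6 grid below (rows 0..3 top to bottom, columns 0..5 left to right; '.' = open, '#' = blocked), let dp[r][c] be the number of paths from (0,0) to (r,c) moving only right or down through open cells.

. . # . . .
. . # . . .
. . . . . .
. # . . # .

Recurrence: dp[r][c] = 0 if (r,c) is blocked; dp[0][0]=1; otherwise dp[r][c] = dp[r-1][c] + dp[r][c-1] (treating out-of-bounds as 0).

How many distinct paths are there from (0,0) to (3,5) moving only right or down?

3

r\c   0   1   2   3   4   5
  0   1   1   0   0   0   0
  1   1   2   0   0   0   0
  2   1   3   3   3   3   3
  3   1   0   3   6   0   3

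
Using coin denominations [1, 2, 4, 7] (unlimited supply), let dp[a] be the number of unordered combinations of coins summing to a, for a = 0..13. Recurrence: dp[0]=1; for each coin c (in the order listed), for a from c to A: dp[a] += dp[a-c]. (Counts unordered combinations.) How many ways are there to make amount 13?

22

after  coin     0     1     2     3     4     5     6     7     8     9    10    11    12    13
          1     1     1     1     1     1     1     1     1     1     1     1     1     1     1
          2     1     1     2     2     3     3     4     4     5     5     6     6     7     7
          4     1     1     2     2     4     4     6     6     9     9    12    12    16    16
          7     1     1     2     2     4     4     6     7    10    11    14    16    20    22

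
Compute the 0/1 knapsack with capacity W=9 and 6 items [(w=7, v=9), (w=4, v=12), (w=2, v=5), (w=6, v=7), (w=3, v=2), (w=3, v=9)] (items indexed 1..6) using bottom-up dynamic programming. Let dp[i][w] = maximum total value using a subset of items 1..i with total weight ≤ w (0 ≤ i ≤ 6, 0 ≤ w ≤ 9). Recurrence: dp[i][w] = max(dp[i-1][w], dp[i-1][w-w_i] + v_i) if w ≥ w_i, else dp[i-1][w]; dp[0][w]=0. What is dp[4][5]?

12

i\w   0   1   2   3   4   5   6   7   8   9
  0   0   0   0   0   0   0   0   0   0   0
  1   0   0   0   0   0   0   0   9   9   9
  2   0   0   0   0  12  12  12  12  12  12
  3   0   0   5   5  12  12  17  17  17  17
  4   0   0   5   5  12  12  17  17  17  17
  5   0   0   5   5  12  12  17  17  17  19
  6   0   0   5   9  12  14  17  21  21  26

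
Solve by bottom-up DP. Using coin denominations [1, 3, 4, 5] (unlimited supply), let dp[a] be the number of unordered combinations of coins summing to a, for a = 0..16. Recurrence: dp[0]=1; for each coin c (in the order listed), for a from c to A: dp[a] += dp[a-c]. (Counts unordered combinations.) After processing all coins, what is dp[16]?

after  coin     0     1     2     3     4     5     6     7     8     9    10    11    12    13    14    15    16
          1     1     1     1     1     1     1     1     1     1     1     1     1     1     1     1     1     1
          3     1     1     1     2     2     2     3     3     3     4     4     4     5     5     5     6     6
          4     1     1     1     2     3     3     4     5     6     7     8     9    11    12    13    15    17
          5     1     1     1     2     3     4     5     6     8    10    12    14    17    20    23    27    31

31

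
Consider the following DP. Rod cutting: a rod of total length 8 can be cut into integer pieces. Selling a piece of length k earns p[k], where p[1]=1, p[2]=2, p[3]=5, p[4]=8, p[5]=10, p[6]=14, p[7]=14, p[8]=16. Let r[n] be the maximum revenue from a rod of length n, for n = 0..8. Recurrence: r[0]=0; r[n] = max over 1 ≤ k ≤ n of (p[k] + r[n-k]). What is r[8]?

16

   n    0    1    2    3    4    5    6    7    8
r[n]    0    1    2    5    8   10   14   15   16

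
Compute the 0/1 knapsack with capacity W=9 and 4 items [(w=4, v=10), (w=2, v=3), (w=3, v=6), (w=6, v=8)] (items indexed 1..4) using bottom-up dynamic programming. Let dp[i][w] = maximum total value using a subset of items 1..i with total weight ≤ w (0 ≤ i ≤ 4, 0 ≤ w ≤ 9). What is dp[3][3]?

i\w   0   1   2   3   4   5   6   7   8   9
  0   0   0   0   0   0   0   0   0   0   0
  1   0   0   0   0  10  10  10  10  10  10
  2   0   0   3   3  10  10  13  13  13  13
  3   0   0   3   6  10  10  13  16  16  19
  4   0   0   3   6  10  10  13  16  16  19

6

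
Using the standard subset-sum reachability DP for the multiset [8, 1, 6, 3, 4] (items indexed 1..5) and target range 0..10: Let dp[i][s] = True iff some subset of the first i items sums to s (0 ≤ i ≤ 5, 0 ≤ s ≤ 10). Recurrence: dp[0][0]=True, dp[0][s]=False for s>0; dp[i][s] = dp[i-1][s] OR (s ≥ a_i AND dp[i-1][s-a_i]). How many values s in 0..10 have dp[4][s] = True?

9

i\s   0   1   2   3   4   5   6   7   8   9  10
  0   T   F   F   F   F   F   F   F   F   F   F
  1   T   F   F   F   F   F   F   F   T   F   F
  2   T   T   F   F   F   F   F   F   T   T   F
  3   T   T   F   F   F   F   T   T   T   T   F
  4   T   T   F   T   T   F   T   T   T   T   T
  5   T   T   F   T   T   T   T   T   T   T   T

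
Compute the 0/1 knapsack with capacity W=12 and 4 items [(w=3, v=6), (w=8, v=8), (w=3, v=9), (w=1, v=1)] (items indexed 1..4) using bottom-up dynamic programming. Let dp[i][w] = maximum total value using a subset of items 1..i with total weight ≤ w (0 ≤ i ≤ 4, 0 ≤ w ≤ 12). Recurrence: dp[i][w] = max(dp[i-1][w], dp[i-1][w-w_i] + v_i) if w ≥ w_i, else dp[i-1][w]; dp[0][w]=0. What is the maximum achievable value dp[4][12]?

18

i\w   0   1   2   3   4   5   6   7   8   9  10  11  12
  0   0   0   0   0   0   0   0   0   0   0   0   0   0
  1   0   0   0   6   6   6   6   6   6   6   6   6   6
  2   0   0   0   6   6   6   6   6   8   8   8  14  14
  3   0   0   0   9   9   9  15  15  15  15  15  17  17
  4   0   1   1   9  10  10  15  16  16  16  16  17  18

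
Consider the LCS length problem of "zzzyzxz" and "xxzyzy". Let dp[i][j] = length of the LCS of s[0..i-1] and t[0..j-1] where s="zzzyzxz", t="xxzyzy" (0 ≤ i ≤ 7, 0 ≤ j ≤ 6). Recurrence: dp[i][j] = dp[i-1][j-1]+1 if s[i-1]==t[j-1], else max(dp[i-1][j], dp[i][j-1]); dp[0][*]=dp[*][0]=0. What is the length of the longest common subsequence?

   ''  x  x  z  y  z  y
''  0  0  0  0  0  0  0
 z  0  0  0  1  1  1  1
 z  0  0  0  1  1  2  2
 z  0  0  0  1  1  2  2
 y  0  0  0  1  2  2  3
 z  0  0  0  1  2  3  3
 x  0  1  1  1  2  3  3
 z  0  1  1  2  2  3  3

3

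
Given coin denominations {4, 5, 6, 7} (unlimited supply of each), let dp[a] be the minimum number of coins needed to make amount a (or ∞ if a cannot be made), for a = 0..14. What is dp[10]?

 a  0  1  2  3  4  5  6  7  8  9 10 11 12 13 14
dp  0  -  -  -  1  1  1  1  2  2  2  2  2  2  2
(- denotes ∞ / unreachable)

2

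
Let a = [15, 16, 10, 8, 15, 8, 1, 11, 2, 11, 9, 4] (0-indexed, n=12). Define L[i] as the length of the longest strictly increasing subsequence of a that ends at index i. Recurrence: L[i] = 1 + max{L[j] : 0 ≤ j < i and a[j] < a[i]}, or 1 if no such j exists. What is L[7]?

   i    0    1    2    3    4    5    6    7    8    9   10   11
a[i]   15   16   10    8   15    8    1   11    2   11    9    4
L[i]    1    2    1    1    2    1    1    2    2    3    3    3

2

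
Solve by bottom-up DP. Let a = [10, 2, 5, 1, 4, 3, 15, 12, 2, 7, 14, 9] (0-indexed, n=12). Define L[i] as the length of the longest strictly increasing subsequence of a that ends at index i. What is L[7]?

3

   i    0    1    2    3    4    5    6    7    8    9   10   11
a[i]   10    2    5    1    4    3   15   12    2    7   14    9
L[i]    1    1    2    1    2    2    3    3    2    3    4    4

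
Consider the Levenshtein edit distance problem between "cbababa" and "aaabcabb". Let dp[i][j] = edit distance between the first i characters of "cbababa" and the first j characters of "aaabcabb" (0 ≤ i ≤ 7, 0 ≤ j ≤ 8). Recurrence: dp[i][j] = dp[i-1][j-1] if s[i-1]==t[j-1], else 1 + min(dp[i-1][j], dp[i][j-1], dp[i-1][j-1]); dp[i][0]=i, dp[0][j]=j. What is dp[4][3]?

   ''  a  a  a  b  c  a  b  b
''  0  1  2  3  4  5  6  7  8
 c  1  1  2  3  4  4  5  6  7
 b  2  2  2  3  3  4  5  5  6
 a  3  2  2  2  3  4  4  5  6
 b  4  3  3  3  2  3  4  4  5
 a  5  4  3  3  3  3  3  4  5
 b  6  5  4  4  3  4  4  3  4
 a  7  6  5  4  4  4  4  4  4

3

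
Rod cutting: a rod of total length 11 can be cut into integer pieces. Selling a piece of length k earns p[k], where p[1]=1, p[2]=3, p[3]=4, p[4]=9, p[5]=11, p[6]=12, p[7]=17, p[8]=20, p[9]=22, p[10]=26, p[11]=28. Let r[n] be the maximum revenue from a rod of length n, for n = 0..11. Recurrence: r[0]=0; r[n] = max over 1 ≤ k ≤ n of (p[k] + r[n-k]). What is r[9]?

   n    0    1    2    3    4    5    6    7    8    9   10   11
r[n]    0    1    3    4    9   11   12   17   20   22   26   28

22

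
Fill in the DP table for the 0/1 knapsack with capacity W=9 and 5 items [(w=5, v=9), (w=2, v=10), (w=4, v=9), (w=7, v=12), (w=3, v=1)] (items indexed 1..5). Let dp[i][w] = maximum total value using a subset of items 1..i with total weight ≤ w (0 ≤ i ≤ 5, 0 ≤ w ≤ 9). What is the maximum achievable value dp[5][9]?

22

i\w   0   1   2   3   4   5   6   7   8   9
  0   0   0   0   0   0   0   0   0   0   0
  1   0   0   0   0   0   9   9   9   9   9
  2   0   0  10  10  10  10  10  19  19  19
  3   0   0  10  10  10  10  19  19  19  19
  4   0   0  10  10  10  10  19  19  19  22
  5   0   0  10  10  10  11  19  19  19  22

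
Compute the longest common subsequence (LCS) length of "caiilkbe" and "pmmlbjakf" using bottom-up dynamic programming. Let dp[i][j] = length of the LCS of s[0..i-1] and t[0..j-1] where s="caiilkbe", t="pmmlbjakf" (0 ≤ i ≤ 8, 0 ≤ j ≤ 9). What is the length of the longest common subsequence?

2

   ''  p  m  m  l  b  j  a  k  f
''  0  0  0  0  0  0  0  0  0  0
 c  0  0  0  0  0  0  0  0  0  0
 a  0  0  0  0  0  0  0  1  1  1
 i  0  0  0  0  0  0  0  1  1  1
 i  0  0  0  0  0  0  0  1  1  1
 l  0  0  0  0  1  1  1  1  1  1
 k  0  0  0  0  1  1  1  1  2  2
 b  0  0  0  0  1  2  2  2  2  2
 e  0  0  0  0  1  2  2  2  2  2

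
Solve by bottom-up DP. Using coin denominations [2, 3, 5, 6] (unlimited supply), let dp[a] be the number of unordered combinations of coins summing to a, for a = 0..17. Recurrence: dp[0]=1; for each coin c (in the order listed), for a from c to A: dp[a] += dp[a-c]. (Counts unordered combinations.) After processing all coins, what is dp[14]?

10

after  coin     0     1     2     3     4     5     6     7     8     9    10    11    12    13    14    15    16    17
          2     1     0     1     0     1     0     1     0     1     0     1     0     1     0     1     0     1     0
          3     1     0     1     1     1     1     2     1     2     2     2     2     3     2     3     3     3     3
          5     1     0     1     1     1     2     2     2     3     3     4     4     5     5     6     7     7     8
          6     1     0     1     1     1     2     3     2     4     4     5     6     8     7    10    11    12    14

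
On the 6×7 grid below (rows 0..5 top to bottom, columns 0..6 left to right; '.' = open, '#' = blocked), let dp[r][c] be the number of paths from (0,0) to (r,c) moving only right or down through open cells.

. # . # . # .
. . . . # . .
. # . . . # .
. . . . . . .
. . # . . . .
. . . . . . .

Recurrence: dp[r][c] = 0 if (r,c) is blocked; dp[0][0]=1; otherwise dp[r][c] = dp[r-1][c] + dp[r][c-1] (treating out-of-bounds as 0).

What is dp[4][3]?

r\c   0   1   2   3   4   5   6
  0   1   0   0   0   0   0   0
  1   1   1   1   1   0   0   0
  2   1   0   1   2   2   0   0
  3   1   1   2   4   6   6   6
  4   1   2   0   4  10  16  22
  5   1   3   3   7  17  33  55

4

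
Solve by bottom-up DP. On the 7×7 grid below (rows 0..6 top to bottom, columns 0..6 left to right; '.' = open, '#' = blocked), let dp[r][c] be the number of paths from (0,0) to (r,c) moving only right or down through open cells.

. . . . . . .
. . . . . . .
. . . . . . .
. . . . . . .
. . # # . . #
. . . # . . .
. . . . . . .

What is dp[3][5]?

r\c   0   1   2   3   4   5   6
  0   1   1   1   1   1   1   1
  1   1   2   3   4   5   6   7
  2   1   3   6  10  15  21  28
  3   1   4  10  20  35  56  84
  4   1   5   0   0  35  91   0
  5   1   6   6   0  35 126 126
  6   1   7  13  13  48 174 300

56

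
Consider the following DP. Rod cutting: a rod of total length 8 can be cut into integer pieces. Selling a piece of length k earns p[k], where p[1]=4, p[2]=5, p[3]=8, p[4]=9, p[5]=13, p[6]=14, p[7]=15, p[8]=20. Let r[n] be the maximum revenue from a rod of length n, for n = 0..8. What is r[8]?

32

   n    0    1    2    3    4    5    6    7    8
r[n]    0    4    8   12   16   20   24   28   32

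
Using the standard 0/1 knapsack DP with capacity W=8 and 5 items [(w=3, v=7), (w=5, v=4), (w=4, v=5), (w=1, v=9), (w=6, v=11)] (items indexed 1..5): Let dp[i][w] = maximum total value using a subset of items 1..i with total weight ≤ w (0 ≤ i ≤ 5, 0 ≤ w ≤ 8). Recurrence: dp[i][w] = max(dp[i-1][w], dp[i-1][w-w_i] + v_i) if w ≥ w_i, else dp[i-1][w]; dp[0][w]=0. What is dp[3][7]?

i\w   0   1   2   3   4   5   6   7   8
  0   0   0   0   0   0   0   0   0   0
  1   0   0   0   7   7   7   7   7   7
  2   0   0   0   7   7   7   7   7  11
  3   0   0   0   7   7   7   7  12  12
  4   0   9   9   9  16  16  16  16  21
  5   0   9   9   9  16  16  16  20  21

12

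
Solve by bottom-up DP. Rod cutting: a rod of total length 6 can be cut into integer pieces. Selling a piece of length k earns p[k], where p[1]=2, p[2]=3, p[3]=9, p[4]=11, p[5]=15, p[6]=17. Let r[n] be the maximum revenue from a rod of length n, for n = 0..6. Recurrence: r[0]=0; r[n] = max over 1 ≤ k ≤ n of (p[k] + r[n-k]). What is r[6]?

18

   n    0    1    2    3    4    5    6
r[n]    0    2    4    9   11   15   18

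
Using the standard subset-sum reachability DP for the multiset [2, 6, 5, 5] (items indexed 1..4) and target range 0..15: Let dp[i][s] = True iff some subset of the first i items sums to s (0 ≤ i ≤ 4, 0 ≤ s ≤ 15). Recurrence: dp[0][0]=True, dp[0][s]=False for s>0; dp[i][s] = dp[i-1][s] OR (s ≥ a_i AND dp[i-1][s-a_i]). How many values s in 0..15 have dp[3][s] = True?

8

i\s   0   1   2   3   4   5   6   7   8   9  10  11  12  13  14  15
  0   T   F   F   F   F   F   F   F   F   F   F   F   F   F   F   F
  1   T   F   T   F   F   F   F   F   F   F   F   F   F   F   F   F
  2   T   F   T   F   F   F   T   F   T   F   F   F   F   F   F   F
  3   T   F   T   F   F   T   T   T   T   F   F   T   F   T   F   F
  4   T   F   T   F   F   T   T   T   T   F   T   T   T   T   F   F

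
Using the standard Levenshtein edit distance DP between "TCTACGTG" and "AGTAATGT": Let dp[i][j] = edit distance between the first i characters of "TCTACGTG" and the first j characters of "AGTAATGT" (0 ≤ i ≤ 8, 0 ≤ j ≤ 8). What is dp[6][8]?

5

   ''  A  G  T  A  A  T  G  T
''  0  1  2  3  4  5  6  7  8
 T  1  1  2  2  3  4  5  6  7
 C  2  2  2  3  3  4  5  6  7
 T  3  3  3  2  3  4  4  5  6
 A  4  3  4  3  2  3  4  5  6
 C  5  4  4  4  3  3  4  5  6
 G  6  5  4  5  4  4  4  4  5
 T  7  6  5  4  5  5  4  5  4
 G  8  7  6  5  5  6  5  4  5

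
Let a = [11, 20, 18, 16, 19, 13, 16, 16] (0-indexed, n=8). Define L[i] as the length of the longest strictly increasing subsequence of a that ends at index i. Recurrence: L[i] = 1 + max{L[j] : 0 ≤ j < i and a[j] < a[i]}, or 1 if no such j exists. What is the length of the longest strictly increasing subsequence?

   i    0    1    2    3    4    5    6    7
a[i]   11   20   18   16   19   13   16   16
L[i]    1    2    2    2    3    2    3    3

3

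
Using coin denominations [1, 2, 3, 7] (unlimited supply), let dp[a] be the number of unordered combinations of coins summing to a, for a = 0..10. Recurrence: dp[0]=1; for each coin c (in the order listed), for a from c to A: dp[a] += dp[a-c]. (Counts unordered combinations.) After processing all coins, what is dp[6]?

after  coin     0     1     2     3     4     5     6     7     8     9    10
          1     1     1     1     1     1     1     1     1     1     1     1
          2     1     1     2     2     3     3     4     4     5     5     6
          3     1     1     2     3     4     5     7     8    10    12    14
          7     1     1     2     3     4     5     7     9    11    14    17

7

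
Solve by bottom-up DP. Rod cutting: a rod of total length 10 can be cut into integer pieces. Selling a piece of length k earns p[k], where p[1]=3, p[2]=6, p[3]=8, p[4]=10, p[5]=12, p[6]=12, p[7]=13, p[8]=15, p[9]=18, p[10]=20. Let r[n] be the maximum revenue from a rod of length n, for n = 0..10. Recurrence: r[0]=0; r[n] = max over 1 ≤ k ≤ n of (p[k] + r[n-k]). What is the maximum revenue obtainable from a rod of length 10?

30

   n    0    1    2    3    4    5    6    7    8    9   10
r[n]    0    3    6    9   12   15   18   21   24   27   30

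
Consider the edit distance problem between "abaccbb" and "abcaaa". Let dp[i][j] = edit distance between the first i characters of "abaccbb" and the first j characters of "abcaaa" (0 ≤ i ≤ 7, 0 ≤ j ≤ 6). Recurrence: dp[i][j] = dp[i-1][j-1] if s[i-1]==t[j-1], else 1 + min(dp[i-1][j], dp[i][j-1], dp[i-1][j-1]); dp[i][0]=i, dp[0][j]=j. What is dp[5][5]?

3

   ''  a  b  c  a  a  a
''  0  1  2  3  4  5  6
 a  1  0  1  2  3  4  5
 b  2  1  0  1  2  3  4
 a  3  2  1  1  1  2  3
 c  4  3  2  1  2  2  3
 c  5  4  3  2  2  3  3
 b  6  5  4  3  3  3  4
 b  7  6  5  4  4  4  4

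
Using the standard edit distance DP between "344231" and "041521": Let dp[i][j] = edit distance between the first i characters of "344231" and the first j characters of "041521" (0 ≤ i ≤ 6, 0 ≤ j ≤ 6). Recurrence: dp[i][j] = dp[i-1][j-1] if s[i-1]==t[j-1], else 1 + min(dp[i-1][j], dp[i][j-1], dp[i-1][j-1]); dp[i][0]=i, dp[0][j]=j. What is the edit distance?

   ''  0  4  1  5  2  1
''  0  1  2  3  4  5  6
 3  1  1  2  3  4  5  6
 4  2  2  1  2  3  4  5
 4  3  3  2  2  3  4  5
 2  4  4  3  3  3  3  4
 3  5  5  4  4  4  4  4
 1  6  6  5  4  5  5  4

4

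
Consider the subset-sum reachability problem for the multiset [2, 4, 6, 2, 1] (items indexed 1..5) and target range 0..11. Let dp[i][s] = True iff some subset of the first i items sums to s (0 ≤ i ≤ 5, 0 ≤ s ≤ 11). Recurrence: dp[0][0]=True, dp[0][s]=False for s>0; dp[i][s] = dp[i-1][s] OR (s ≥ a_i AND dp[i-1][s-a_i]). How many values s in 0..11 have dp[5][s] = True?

12

i\s   0   1   2   3   4   5   6   7   8   9  10  11
  0   T   F   F   F   F   F   F   F   F   F   F   F
  1   T   F   T   F   F   F   F   F   F   F   F   F
  2   T   F   T   F   T   F   T   F   F   F   F   F
  3   T   F   T   F   T   F   T   F   T   F   T   F
  4   T   F   T   F   T   F   T   F   T   F   T   F
  5   T   T   T   T   T   T   T   T   T   T   T   T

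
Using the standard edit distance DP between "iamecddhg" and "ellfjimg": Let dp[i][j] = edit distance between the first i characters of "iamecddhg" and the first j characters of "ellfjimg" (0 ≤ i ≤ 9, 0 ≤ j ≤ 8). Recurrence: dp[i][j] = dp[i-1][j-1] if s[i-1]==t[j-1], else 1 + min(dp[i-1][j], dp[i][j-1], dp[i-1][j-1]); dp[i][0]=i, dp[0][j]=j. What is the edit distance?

   ''  e  l  l  f  j  i  m  g
''  0  1  2  3  4  5  6  7  8
 i  1  1  2  3  4  5  5  6  7
 a  2  2  2  3  4  5  6  6  7
 m  3  3  3  3  4  5  6  6  7
 e  4  3  4  4  4  5  6  7  7
 c  5  4  4  5  5  5  6  7  8
 d  6  5  5  5  6  6  6  7  8
 d  7  6  6  6  6  7  7  7  8
 h  8  7  7  7  7  7  8  8  8
 g  9  8  8  8  8  8  8  9  8

8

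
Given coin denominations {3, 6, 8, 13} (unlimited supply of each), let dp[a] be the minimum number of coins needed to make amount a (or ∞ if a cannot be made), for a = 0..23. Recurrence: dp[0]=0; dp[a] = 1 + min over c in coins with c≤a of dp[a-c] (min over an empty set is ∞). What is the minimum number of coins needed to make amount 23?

 a  0  1  2  3  4  5  6  7  8  9 10 11 12 13 14 15 16 17 18 19 20 21 22 23
dp  0  -  -  1  -  -  1  -  1  2  -  2  2  1  2  3  2  3  3  2  3  2  3  4
(- denotes ∞ / unreachable)

4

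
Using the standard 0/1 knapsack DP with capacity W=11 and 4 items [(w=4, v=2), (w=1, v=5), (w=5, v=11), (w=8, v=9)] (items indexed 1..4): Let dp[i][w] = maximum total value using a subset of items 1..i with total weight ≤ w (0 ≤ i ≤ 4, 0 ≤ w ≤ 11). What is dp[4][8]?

16

i\w   0   1   2   3   4   5   6   7   8   9  10  11
  0   0   0   0   0   0   0   0   0   0   0   0   0
  1   0   0   0   0   2   2   2   2   2   2   2   2
  2   0   5   5   5   5   7   7   7   7   7   7   7
  3   0   5   5   5   5  11  16  16  16  16  18  18
  4   0   5   5   5   5  11  16  16  16  16  18  18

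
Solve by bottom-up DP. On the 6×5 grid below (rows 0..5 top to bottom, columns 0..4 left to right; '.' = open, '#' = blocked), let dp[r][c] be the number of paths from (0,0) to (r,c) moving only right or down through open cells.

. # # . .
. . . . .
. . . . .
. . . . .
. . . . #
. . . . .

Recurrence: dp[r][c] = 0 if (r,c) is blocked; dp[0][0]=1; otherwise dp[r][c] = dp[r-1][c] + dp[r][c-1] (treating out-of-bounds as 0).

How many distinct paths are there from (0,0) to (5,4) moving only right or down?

r\c   0   1   2   3   4
  0   1   0   0   0   0
  1   1   1   1   1   1
  2   1   2   3   4   5
  3   1   3   6  10  15
  4   1   4  10  20   0
  5   1   5  15  35  35

35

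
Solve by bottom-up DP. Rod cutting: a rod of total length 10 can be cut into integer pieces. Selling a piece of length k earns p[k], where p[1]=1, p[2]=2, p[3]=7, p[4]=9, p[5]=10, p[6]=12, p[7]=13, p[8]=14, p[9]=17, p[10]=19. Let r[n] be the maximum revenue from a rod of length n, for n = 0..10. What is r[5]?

10

   n    0    1    2    3    4    5    6    7    8    9   10
r[n]    0    1    2    7    9   10   14   16   18   21   23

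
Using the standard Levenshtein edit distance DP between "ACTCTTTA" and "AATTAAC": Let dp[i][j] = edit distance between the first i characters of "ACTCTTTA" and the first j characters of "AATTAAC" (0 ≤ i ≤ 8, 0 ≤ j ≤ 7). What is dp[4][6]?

4

   ''  A  A  T  T  A  A  C
''  0  1  2  3  4  5  6  7
 A  1  0  1  2  3  4  5  6
 C  2  1  1  2  3  4  5  5
 T  3  2  2  1  2  3  4  5
 C  4  3  3  2  2  3  4  4
 T  5  4  4  3  2  3  4  5
 T  6  5  5  4  3  3  4  5
 T  7  6  6  5  4  4  4  5
 A  8  7  6  6  5  4  4  5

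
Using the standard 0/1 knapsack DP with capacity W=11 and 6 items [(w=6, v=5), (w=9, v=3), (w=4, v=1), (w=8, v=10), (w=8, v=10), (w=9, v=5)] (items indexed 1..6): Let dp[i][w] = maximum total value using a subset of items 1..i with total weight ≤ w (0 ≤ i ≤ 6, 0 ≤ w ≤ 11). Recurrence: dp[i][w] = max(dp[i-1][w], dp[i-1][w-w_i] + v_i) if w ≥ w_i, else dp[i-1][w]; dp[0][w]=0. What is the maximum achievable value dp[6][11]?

i\w   0   1   2   3   4   5   6   7   8   9  10  11
  0   0   0   0   0   0   0   0   0   0   0   0   0
  1   0   0   0   0   0   0   5   5   5   5   5   5
  2   0   0   0   0   0   0   5   5   5   5   5   5
  3   0   0   0   0   1   1   5   5   5   5   6   6
  4   0   0   0   0   1   1   5   5  10  10  10  10
  5   0   0   0   0   1   1   5   5  10  10  10  10
  6   0   0   0   0   1   1   5   5  10  10  10  10

10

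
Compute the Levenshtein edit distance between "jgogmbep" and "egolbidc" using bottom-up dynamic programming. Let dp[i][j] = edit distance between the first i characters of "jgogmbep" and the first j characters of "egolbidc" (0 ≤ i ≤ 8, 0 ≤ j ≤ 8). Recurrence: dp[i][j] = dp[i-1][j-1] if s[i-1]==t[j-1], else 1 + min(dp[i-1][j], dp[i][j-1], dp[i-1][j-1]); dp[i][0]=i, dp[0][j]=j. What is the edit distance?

6

   ''  e  g  o  l  b  i  d  c
''  0  1  2  3  4  5  6  7  8
 j  1  1  2  3  4  5  6  7  8
 g  2  2  1  2  3  4  5  6  7
 o  3  3  2  1  2  3  4  5  6
 g  4  4  3  2  2  3  4  5  6
 m  5  5  4  3  3  3  4  5  6
 b  6  6  5  4  4  3  4  5  6
 e  7  6  6  5  5  4  4  5  6
 p  8  7  7  6  6  5  5  5  6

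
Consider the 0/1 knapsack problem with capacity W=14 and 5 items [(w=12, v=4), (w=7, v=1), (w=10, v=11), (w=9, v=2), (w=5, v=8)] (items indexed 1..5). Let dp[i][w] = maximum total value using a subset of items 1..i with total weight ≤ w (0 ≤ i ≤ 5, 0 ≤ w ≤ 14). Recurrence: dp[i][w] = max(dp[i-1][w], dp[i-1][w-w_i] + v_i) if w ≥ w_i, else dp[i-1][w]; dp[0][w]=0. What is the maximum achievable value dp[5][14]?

11

i\w   0   1   2   3   4   5   6   7   8   9  10  11  12  13  14
  0   0   0   0   0   0   0   0   0   0   0   0   0   0   0   0
  1   0   0   0   0   0   0   0   0   0   0   0   0   4   4   4
  2   0   0   0   0   0   0   0   1   1   1   1   1   4   4   4
  3   0   0   0   0   0   0   0   1   1   1  11  11  11  11  11
  4   0   0   0   0   0   0   0   1   1   2  11  11  11  11  11
  5   0   0   0   0   0   8   8   8   8   8  11  11  11  11  11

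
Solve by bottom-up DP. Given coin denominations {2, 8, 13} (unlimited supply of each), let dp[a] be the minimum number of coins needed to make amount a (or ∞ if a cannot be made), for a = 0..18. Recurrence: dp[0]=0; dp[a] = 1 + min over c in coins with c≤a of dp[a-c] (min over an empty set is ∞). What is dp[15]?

2

 a  0  1  2  3  4  5  6  7  8  9 10 11 12 13 14 15 16 17 18
dp  0  -  1  -  2  -  3  -  1  -  2  -  3  1  4  2  2  3  3
(- denotes ∞ / unreachable)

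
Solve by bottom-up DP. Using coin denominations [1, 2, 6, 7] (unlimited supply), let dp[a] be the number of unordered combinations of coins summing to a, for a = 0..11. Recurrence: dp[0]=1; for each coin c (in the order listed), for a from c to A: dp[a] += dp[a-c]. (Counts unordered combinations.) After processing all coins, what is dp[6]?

after  coin     0     1     2     3     4     5     6     7     8     9    10    11
          1     1     1     1     1     1     1     1     1     1     1     1     1
          2     1     1     2     2     3     3     4     4     5     5     6     6
          6     1     1     2     2     3     3     5     5     7     7     9     9
          7     1     1     2     2     3     3     5     6     8     9    11    12

5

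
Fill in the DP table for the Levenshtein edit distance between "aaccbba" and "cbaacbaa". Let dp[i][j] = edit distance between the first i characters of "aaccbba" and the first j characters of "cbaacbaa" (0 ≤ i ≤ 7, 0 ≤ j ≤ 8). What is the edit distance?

4

   ''  c  b  a  a  c  b  a  a
''  0  1  2  3  4  5  6  7  8
 a  1  1  2  2  3  4  5  6  7
 a  2  2  2  2  2  3  4  5  6
 c  3  2  3  3  3  2  3  4  5
 c  4  3  3  4  4  3  3  4  5
 b  5  4  3  4  5  4  3  4  5
 b  6  5  4  4  5  5  4  4  5
 a  7  6  5  4  4  5  5  4  4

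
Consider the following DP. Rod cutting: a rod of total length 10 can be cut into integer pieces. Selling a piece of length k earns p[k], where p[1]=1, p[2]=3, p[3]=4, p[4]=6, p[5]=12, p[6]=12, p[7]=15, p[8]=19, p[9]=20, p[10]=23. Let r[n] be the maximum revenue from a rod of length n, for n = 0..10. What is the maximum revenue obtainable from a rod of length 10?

   n    0    1    2    3    4    5    6    7    8    9   10
r[n]    0    1    3    4    6   12   13   15   19   20   24

24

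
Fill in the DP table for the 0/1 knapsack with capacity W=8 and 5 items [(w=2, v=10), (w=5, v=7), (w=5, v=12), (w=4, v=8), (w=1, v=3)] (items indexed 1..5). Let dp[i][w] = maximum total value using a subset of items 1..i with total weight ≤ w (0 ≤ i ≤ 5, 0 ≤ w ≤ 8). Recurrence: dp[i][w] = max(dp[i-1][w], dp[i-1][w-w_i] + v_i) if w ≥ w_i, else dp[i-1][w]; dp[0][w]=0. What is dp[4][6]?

i\w   0   1   2   3   4   5   6   7   8
  0   0   0   0   0   0   0   0   0   0
  1   0   0  10  10  10  10  10  10  10
  2   0   0  10  10  10  10  10  17  17
  3   0   0  10  10  10  12  12  22  22
  4   0   0  10  10  10  12  18  22  22
  5   0   3  10  13  13  13  18  22  25

18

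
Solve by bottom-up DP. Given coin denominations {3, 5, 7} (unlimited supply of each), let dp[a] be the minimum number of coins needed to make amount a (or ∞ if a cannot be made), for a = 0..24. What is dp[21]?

 a  0  1  2  3  4  5  6  7  8  9 10 11 12 13 14 15 16 17 18 19 20 21 22 23 24
dp  0  -  -  1  -  1  2  1  2  3  2  3  2  3  2  3  4  3  4  3  4  3  4  5  4
(- denotes ∞ / unreachable)

3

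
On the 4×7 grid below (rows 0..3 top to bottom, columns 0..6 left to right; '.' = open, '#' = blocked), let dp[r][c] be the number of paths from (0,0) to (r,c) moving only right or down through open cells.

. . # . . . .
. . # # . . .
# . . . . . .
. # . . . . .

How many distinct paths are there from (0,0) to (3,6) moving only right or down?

r\c   0   1   2   3   4   5   6
  0   1   1   0   0   0   0   0
  1   1   2   0   0   0   0   0
  2   0   2   2   2   2   2   2
  3   0   0   2   4   6   8  10

10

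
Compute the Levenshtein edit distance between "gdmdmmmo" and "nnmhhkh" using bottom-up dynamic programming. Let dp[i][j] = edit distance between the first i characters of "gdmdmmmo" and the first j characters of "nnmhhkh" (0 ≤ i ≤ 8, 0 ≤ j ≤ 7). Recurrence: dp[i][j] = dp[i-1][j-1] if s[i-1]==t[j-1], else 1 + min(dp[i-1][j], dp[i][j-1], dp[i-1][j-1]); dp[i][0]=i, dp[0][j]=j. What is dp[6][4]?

   ''  n  n  m  h  h  k  h
''  0  1  2  3  4  5  6  7
 g  1  1  2  3  4  5  6  7
 d  2  2  2  3  4  5  6  7
 m  3  3  3  2  3  4  5  6
 d  4  4  4  3  3  4  5  6
 m  5  5  5  4  4  4  5  6
 m  6  6  6  5  5  5  5  6
 m  7  7  7  6  6  6  6  6
 o  8  8  8  7  7  7  7  7

5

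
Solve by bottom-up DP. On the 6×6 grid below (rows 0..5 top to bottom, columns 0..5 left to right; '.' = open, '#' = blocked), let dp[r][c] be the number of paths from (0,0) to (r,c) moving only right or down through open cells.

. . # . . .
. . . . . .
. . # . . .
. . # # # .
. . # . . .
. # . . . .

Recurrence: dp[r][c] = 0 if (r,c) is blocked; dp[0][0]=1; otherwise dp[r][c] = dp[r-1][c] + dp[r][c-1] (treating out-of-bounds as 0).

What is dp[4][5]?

r\c   0   1   2   3   4   5
  0   1   1   0   0   0   0
  1   1   2   2   2   2   2
  2   1   3   0   2   4   6
  3   1   4   0   0   0   6
  4   1   5   0   0   0   6
  5   1   0   0   0   0   6

6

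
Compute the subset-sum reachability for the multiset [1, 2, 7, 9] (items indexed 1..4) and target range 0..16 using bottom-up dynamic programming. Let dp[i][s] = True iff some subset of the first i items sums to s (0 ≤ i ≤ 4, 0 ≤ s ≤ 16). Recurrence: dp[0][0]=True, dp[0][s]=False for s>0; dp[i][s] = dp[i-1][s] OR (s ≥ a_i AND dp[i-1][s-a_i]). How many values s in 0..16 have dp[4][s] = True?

i\s   0   1   2   3   4   5   6   7   8   9  10  11  12  13  14  15  16
  0   T   F   F   F   F   F   F   F   F   F   F   F   F   F   F   F   F
  1   T   T   F   F   F   F   F   F   F   F   F   F   F   F   F   F   F
  2   T   T   T   T   F   F   F   F   F   F   F   F   F   F   F   F   F
  3   T   T   T   T   F   F   F   T   T   T   T   F   F   F   F   F   F
  4   T   T   T   T   F   F   F   T   T   T   T   T   T   F   F   F   T

11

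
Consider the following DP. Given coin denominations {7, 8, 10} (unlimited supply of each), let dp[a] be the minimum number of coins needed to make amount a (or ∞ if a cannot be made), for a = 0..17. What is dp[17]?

2

 a  0  1  2  3  4  5  6  7  8  9 10 11 12 13 14 15 16 17
dp  0  -  -  -  -  -  -  1  1  -  1  -  -  -  2  2  2  2
(- denotes ∞ / unreachable)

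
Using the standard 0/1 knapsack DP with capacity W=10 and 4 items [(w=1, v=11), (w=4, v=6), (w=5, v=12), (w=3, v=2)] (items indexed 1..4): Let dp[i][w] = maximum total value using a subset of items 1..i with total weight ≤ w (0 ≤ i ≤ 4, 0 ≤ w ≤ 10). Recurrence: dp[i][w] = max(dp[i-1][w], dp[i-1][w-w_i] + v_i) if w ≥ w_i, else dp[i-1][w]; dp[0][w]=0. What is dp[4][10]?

29

i\w   0   1   2   3   4   5   6   7   8   9  10
  0   0   0   0   0   0   0   0   0   0   0   0
  1   0  11  11  11  11  11  11  11  11  11  11
  2   0  11  11  11  11  17  17  17  17  17  17
  3   0  11  11  11  11  17  23  23  23  23  29
  4   0  11  11  11  13  17  23  23  23  25  29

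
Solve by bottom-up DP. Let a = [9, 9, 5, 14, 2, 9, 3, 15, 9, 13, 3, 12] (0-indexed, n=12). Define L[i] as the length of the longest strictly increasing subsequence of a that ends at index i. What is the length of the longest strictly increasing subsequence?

   i    0    1    2    3    4    5    6    7    8    9   10   11
a[i]    9    9    5   14    2    9    3   15    9   13    3   12
L[i]    1    1    1    2    1    2    2    3    3    4    2    4

4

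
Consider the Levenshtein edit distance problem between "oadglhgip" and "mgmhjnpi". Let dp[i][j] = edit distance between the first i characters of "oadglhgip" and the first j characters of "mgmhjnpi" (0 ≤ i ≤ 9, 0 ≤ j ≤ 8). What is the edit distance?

7

   ''  m  g  m  h  j  n  p  i
''  0  1  2  3  4  5  6  7  8
 o  1  1  2  3  4  5  6  7  8
 a  2  2  2  3  4  5  6  7  8
 d  3  3  3  3  4  5  6  7  8
 g  4  4  3  4  4  5  6  7  8
 l  5  5  4  4  5  5  6  7  8
 h  6  6  5  5  4  5  6  7  8
 g  7  7  6  6  5  5  6  7  8
 i  8  8  7  7  6  6  6  7  7
 p  9  9  8  8  7  7  7  6  7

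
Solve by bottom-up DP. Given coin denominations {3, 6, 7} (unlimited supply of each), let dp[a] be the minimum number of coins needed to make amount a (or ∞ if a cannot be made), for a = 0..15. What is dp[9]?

 a  0  1  2  3  4  5  6  7  8  9 10 11 12 13 14 15
dp  0  -  -  1  -  -  1  1  -  2  2  -  2  2  2  3
(- denotes ∞ / unreachable)

2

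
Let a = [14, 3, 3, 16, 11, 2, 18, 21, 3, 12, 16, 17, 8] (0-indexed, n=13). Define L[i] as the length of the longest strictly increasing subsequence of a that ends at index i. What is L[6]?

3

   i    0    1    2    3    4    5    6    7    8    9   10   11   12
a[i]   14    3    3   16   11    2   18   21    3   12   16   17    8
L[i]    1    1    1    2    2    1    3    4    2    3    4    5    3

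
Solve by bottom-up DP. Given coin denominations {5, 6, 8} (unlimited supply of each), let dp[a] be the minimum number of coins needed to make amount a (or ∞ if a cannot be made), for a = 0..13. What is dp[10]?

 a  0  1  2  3  4  5  6  7  8  9 10 11 12 13
dp  0  -  -  -  -  1  1  -  1  -  2  2  2  2
(- denotes ∞ / unreachable)

2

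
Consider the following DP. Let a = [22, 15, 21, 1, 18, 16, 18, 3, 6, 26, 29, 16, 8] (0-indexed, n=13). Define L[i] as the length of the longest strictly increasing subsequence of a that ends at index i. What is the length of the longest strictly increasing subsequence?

5

   i    0    1    2    3    4    5    6    7    8    9   10   11   12
a[i]   22   15   21    1   18   16   18    3    6   26   29   16    8
L[i]    1    1    2    1    2    2    3    2    3    4    5    4    4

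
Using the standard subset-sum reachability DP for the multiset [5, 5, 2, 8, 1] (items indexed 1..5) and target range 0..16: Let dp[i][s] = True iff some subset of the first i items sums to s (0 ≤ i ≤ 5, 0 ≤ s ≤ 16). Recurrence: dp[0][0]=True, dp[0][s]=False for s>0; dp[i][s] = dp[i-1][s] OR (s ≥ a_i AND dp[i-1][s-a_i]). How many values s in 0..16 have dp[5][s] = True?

i\s   0   1   2   3   4   5   6   7   8   9  10  11  12  13  14  15  16
  0   T   F   F   F   F   F   F   F   F   F   F   F   F   F   F   F   F
  1   T   F   F   F   F   T   F   F   F   F   F   F   F   F   F   F   F
  2   T   F   F   F   F   T   F   F   F   F   T   F   F   F   F   F   F
  3   T   F   T   F   F   T   F   T   F   F   T   F   T   F   F   F   F
  4   T   F   T   F   F   T   F   T   T   F   T   F   T   T   F   T   F
  5   T   T   T   T   F   T   T   T   T   T   T   T   T   T   T   T   T

16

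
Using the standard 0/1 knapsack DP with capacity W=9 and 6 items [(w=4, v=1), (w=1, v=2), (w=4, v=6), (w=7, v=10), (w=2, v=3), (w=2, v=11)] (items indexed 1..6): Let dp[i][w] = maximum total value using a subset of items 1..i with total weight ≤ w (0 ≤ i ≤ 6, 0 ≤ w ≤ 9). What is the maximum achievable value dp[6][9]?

i\w   0   1   2   3   4   5   6   7   8   9
  0   0   0   0   0   0   0   0   0   0   0
  1   0   0   0   0   1   1   1   1   1   1
  2   0   2   2   2   2   3   3   3   3   3
  3   0   2   2   2   6   8   8   8   8   9
  4   0   2   2   2   6   8   8  10  12  12
  5   0   2   3   5   6   8   9  11  12  13
  6   0   2  11  13  14  16  17  19  20  22

22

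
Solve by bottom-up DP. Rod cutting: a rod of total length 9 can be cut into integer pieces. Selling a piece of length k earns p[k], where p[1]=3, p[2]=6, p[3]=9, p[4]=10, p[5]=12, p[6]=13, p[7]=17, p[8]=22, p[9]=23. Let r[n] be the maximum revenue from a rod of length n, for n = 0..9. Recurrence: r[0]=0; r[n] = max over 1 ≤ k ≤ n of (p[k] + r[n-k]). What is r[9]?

27

   n    0    1    2    3    4    5    6    7    8    9
r[n]    0    3    6    9   12   15   18   21   24   27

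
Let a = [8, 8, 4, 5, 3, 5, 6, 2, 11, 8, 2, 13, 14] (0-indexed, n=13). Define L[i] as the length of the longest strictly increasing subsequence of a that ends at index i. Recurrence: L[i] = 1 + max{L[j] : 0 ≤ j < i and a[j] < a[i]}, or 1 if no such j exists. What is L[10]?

   i    0    1    2    3    4    5    6    7    8    9   10   11   12
a[i]    8    8    4    5    3    5    6    2   11    8    2   13   14
L[i]    1    1    1    2    1    2    3    1    4    4    1    5    6

1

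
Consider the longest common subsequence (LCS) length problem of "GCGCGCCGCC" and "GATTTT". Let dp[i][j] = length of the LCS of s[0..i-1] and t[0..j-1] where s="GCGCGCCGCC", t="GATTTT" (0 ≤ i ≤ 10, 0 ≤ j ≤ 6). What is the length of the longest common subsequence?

   ''  G  A  T  T  T  T
''  0  0  0  0  0  0  0
 G  0  1  1  1  1  1  1
 C  0  1  1  1  1  1  1
 G  0  1  1  1  1  1  1
 C  0  1  1  1  1  1  1
 G  0  1  1  1  1  1  1
 C  0  1  1  1  1  1  1
 C  0  1  1  1  1  1  1
 G  0  1  1  1  1  1  1
 C  0  1  1  1  1  1  1
 C  0  1  1  1  1  1  1

1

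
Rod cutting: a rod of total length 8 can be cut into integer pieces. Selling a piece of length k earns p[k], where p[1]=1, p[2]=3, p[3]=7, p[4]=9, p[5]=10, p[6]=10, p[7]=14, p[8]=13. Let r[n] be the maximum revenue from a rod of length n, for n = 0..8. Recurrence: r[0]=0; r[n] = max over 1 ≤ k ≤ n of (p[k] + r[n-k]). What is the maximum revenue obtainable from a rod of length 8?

   n    0    1    2    3    4    5    6    7    8
r[n]    0    1    3    7    9   10   14   16   18

18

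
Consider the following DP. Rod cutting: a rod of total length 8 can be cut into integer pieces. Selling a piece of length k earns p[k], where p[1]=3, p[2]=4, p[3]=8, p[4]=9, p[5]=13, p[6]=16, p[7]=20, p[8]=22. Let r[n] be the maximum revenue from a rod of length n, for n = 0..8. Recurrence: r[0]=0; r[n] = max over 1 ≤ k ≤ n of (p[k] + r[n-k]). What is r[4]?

12

   n    0    1    2    3    4    5    6    7    8
r[n]    0    3    6    9   12   15   18   21   24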